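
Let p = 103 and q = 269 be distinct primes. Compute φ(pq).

27336

φ(n) = (p − 1)(q − 1) = (103−1)(269−1) = 102·268 = 27336.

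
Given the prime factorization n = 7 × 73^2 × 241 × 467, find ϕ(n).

3526986240

φ(4198340741) = 4198340741 · (1 − 1/7) · (1 − 1/73) · (1 − 1/241) · (1 − 1/467)
       = 4198340741 · 48314880/57511517 = 3526986240.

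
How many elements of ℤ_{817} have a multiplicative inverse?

756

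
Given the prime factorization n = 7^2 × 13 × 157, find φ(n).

φ(7^2) = 7^2 − 7^1 = 49 − 7 = 42.
φ(13) = 13 − 1 = 12.
φ(157) = 157 − 1 = 156.
φ(100009) = 42 × 12 × 156 = 78624.

78624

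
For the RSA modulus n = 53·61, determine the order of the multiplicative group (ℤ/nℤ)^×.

φ(pq) = (p−1)(q−1) = 52 · 60 = 3120.

3120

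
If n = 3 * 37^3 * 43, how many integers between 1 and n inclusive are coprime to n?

4139856

φ(3) = 3 − 1 = 2.
φ(37^3) = 37^2·(37−1) = 1369·36 = 49284.
φ(43) = 43 − 1 = 42.
Multiply: 2 · 49284 · 42 = 4139856.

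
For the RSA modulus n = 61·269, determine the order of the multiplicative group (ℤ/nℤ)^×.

φ(16409) = 16409 · (1 − 1/61) · (1 − 1/269)
       = 16409 · 16080/16409 = 16080.

16080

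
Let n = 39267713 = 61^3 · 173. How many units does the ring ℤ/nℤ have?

38400720

φ(61^3) = 61^3 − 61^2 = 226981 − 3721 = 223260.
φ(173) = 173 − 1 = 172.
Since φ is multiplicative, φ(39267713) = 223260 · 172 = 38400720.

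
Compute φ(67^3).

296274

φ(300763) = 300763 · (1 − 1/67)
       = 300763 · 66/67 = 296274.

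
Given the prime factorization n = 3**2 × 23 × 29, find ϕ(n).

φ(6003) = 6003 · (1 − 1/3) · (1 − 1/23) · (1 − 1/29)
       = 6003 · 1232/2001 = 3696.

3696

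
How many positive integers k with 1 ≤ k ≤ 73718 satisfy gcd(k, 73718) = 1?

33600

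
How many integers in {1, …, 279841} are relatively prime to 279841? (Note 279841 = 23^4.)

φ(23^4) = 23^3·(23−1) = 12167·22 = 267674.

267674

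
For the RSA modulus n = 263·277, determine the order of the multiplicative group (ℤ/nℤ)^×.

φ(n) = (p − 1)(q − 1) = (263−1)(277−1) = 262·276 = 72312.

72312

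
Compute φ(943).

880

Factor 943: 943 = 23 · 41.
φ(23) = 23 − 1 = 22.
φ(41) = 41 − 1 = 40.
Multiply: 22 · 40 = 880.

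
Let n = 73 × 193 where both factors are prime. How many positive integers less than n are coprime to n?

φ(73) = 73 − 1 = 72.
φ(193) = 193 − 1 = 192.
φ(14089) = 72 × 192 = 13824.

13824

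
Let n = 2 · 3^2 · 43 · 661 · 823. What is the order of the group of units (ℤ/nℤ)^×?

φ(2) = 2 − 1 = 1.
φ(3^2) = 3^1·(3−1) = 3·2 = 6.
φ(43) = 43 − 1 = 42.
φ(661) = 661 − 1 = 660.
φ(823) = 823 − 1 = 822.
φ(421058322) = 1 × 6 × 42 × 660 × 822 = 136715040.

136715040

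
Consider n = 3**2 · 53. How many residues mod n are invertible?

312

φ(477) = 477 · (1 − 1/3) · (1 − 1/53)
       = 477 · 104/159 = 312.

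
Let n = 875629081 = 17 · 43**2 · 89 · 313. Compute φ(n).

793368576

φ(17) = 17 − 1 = 16.
φ(43^2) = 43^1·(43−1) = 43·42 = 1806.
φ(89) = 89 − 1 = 88.
φ(313) = 313 − 1 = 312.
Since φ is multiplicative, φ(875629081) = 16 · 1806 · 88 · 312 = 793368576.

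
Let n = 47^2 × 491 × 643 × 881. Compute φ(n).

598507324800

φ(614418224977) = 614418224977 · (1 − 1/47) · (1 − 1/491) · (1 − 1/643) · (1 − 1/881)
       = 614418224977 · 12734198400/13072728191 = 598507324800.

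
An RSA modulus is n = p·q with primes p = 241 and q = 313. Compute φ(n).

φ(75433) = 75433 · (1 − 1/241) · (1 − 1/313)
       = 75433 · 74880/75433 = 74880.

74880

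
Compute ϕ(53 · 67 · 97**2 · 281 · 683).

6102849392640

φ(53) = 53 − 1 = 52.
φ(67) = 67 − 1 = 66.
φ(97^2) = 97^1·(97−1) = 97·96 = 9312.
φ(281) = 281 − 1 = 280.
φ(683) = 683 − 1 = 682.
Since φ is multiplicative, φ(6412408253357) = 52 · 66 · 9312 · 280 · 682 = 6102849392640.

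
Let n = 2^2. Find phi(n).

2

φ(4) = 4 · (1 − 1/2)
       = 4 · 1/2 = 2.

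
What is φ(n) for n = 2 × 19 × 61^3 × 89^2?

31474301760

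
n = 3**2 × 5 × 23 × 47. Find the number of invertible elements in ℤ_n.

24288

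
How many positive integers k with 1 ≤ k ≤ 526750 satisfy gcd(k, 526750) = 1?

176400

526750 = 2 · 5^3 · 7^2 · 43.
φ(2) = 2 − 1 = 1.
φ(5^3) = 5^3 − 5^2 = 125 − 25 = 100.
φ(7^2) = 7^1·(7−1) = 7·6 = 42.
φ(43) = 43 − 1 = 42.
φ(526750) = 1 × 100 × 42 × 42 = 176400.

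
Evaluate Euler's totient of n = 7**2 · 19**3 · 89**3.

190235551968

φ(7^2) = 7^2 − 7^1 = 49 − 7 = 42.
φ(19^3) = 19^3 − 19^2 = 6859 − 361 = 6498.
φ(89^3) = 89^2·(89−1) = 7921·88 = 697048.
Since φ is multiplicative, φ(236933736179) = 42 · 6498 · 697048 = 190235551968.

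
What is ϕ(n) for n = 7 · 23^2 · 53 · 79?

12314016

φ(15504461) = 15504461 · (1 − 1/7) · (1 − 1/23) · (1 − 1/53) · (1 − 1/79)
       = 15504461 · 535392/674107 = 12314016.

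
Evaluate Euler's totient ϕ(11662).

First factor: 11662 = 2 · 7^3 · 17.
φ(2) = 2 − 1 = 1.
φ(7^3) = 7^3 − 7^2 = 343 − 49 = 294.
φ(17) = 17 − 1 = 16.
Since φ is multiplicative, φ(11662) = 1 · 294 · 16 = 4704.

4704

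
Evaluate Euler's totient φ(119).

96

Factor 119: 119 = 7 · 17.
φ(119) = 119 · (1 − 1/7) · (1 − 1/17)
       = 119 · 96/119 = 96.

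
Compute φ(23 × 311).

φ(23) = 23 − 1 = 22.
φ(311) = 311 − 1 = 310.
φ(7153) = 22 × 310 = 6820.

6820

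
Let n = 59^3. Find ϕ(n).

201898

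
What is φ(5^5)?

2500

φ(3125) = 3125 · (1 − 1/5)
       = 3125 · 4/5 = 2500.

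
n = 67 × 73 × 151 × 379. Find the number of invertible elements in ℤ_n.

φ(67) = 67 − 1 = 66.
φ(73) = 73 − 1 = 72.
φ(151) = 151 − 1 = 150.
φ(379) = 379 − 1 = 378.
Multiply: 66 · 72 · 150 · 378 = 269438400.

269438400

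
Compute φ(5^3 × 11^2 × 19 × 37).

φ(5^3) = 5^2·(5−1) = 25·4 = 100.
φ(11^2) = 11^2 − 11^1 = 121 − 11 = 110.
φ(19) = 19 − 1 = 18.
φ(37) = 37 − 1 = 36.
φ(10632875) = 100 × 110 × 18 × 36 = 7128000.

7128000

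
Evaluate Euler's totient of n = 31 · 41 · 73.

86400

φ(92783) = 92783 · (1 − 1/31) · (1 − 1/41) · (1 − 1/73)
       = 92783 · 86400/92783 = 86400.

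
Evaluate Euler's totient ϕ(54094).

54094 = 2 · 17 · 37 · 43.
φ(54094) = 54094 · (1 − 1/2) · (1 − 1/17) · (1 − 1/37) · (1 − 1/43)
       = 54094 · 24192/54094 = 24192.

24192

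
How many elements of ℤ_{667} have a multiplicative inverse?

616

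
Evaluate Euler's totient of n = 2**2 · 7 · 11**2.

φ(2^2) = 2^2 − 2^1 = 4 − 2 = 2.
φ(7) = 7 − 1 = 6.
φ(11^2) = 11^1·(11−1) = 11·10 = 110.
φ(3388) = 2 × 6 × 110 = 1320.

1320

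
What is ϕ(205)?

Factor 205: 205 = 5 · 41.
φ(5) = 5 − 1 = 4.
φ(41) = 41 − 1 = 40.
φ(205) = 4 × 40 = 160.

160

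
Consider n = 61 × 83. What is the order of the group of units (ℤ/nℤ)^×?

4920

φ(5063) = 5063 · (1 − 1/61) · (1 − 1/83)
       = 5063 · 4920/5063 = 4920.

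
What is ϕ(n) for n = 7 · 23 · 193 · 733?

18551808

φ(22776509) = 22776509 · (1 − 1/7) · (1 − 1/23) · (1 − 1/193) · (1 − 1/733)
       = 22776509 · 18551808/22776509 = 18551808.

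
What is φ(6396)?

1920

First factor: 6396 = 2^2 × 3 × 13 × 41.
φ(6396) = 6396 · (1 − 1/2) · (1 − 1/3) · (1 − 1/13) · (1 − 1/41)
       = 6396 · 960/3198 = 1920.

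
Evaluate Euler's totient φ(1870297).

Factor 1870297: 1870297 = 11**2 × 13 × 29 × 41.
φ(1870297) = 1870297 · (1 − 1/11) · (1 − 1/13) · (1 − 1/29) · (1 − 1/41)
       = 1870297 · 134400/170027 = 1478400.

1478400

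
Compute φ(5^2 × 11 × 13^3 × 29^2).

φ(5^2) = 5^1·(5−1) = 5·4 = 20.
φ(11) = 11 − 1 = 10.
φ(13^3) = 13^2·(13−1) = 169·12 = 2028.
φ(29^2) = 29^1·(29−1) = 29·28 = 812.
Multiply: 20 · 10 · 2028 · 812 = 329347200.

329347200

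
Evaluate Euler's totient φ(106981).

80640

106981 = 7 · 17 · 29 · 31.
φ(7) = 7 − 1 = 6.
φ(17) = 17 − 1 = 16.
φ(29) = 29 − 1 = 28.
φ(31) = 31 − 1 = 30.
Multiply: 6 · 16 · 28 · 30 = 80640.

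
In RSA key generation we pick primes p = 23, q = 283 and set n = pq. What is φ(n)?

φ(23) = 23 − 1 = 22.
φ(283) = 283 − 1 = 282.
Multiply: 22 · 282 = 6204.

6204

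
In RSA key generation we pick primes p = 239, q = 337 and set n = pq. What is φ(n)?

79968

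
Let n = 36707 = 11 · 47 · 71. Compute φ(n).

32200

φ(11) = 11 − 1 = 10.
φ(47) = 47 − 1 = 46.
φ(71) = 71 − 1 = 70.
Since φ is multiplicative, φ(36707) = 10 · 46 · 70 = 32200.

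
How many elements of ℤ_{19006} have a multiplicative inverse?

19006 = 2 · 13 · 17 · 43.
φ(19006) = 19006 · (1 − 1/2) · (1 − 1/13) · (1 − 1/17) · (1 − 1/43)
       = 19006 · 8064/19006 = 8064.

8064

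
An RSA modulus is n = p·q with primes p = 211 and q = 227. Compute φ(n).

47460

φ(47897) = 47897 · (1 − 1/211) · (1 − 1/227)
       = 47897 · 47460/47897 = 47460.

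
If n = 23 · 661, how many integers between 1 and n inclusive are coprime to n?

14520

φ(23) = 23 − 1 = 22.
φ(661) = 661 − 1 = 660.
Since φ is multiplicative, φ(15203) = 22 · 660 = 14520.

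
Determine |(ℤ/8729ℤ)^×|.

7056

8729 = 7 · 29 · 43.
φ(8729) = 8729 · (1 − 1/7) · (1 − 1/29) · (1 − 1/43)
       = 8729 · 7056/8729 = 7056.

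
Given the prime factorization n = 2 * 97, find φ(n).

96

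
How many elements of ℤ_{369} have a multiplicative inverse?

First factor: 369 = 3^2 · 41.
φ(369) = 369 · (1 − 1/3) · (1 − 1/41)
       = 369 · 80/123 = 240.

240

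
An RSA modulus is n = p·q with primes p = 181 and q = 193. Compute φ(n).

φ(pq) = (p−1)(q−1) = 180 · 192 = 34560.

34560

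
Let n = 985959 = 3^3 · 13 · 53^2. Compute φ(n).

φ(3^3) = 3^3 − 3^2 = 27 − 9 = 18.
φ(13) = 13 − 1 = 12.
φ(53^2) = 53^2 − 53^1 = 2809 − 53 = 2756.
φ(985959) = 18 × 12 × 2756 = 595296.

595296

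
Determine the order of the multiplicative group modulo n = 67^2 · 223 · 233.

227750688

φ(67^2) = 67^1·(67−1) = 67·66 = 4422.
φ(223) = 223 − 1 = 222.
φ(233) = 233 − 1 = 232.
φ(233243951) = 4422 × 222 × 232 = 227750688.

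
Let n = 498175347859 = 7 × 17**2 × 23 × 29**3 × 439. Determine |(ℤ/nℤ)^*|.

370314717696

φ(498175347859) = 498175347859 · (1 − 1/7) · (1 − 1/17) · (1 − 1/23) · (1 − 1/29) · (1 − 1/439)
       = 498175347859 · 25901568/34844747 = 370314717696.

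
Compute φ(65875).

48000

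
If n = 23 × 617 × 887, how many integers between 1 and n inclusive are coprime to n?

φ(23) = 23 − 1 = 22.
φ(617) = 617 − 1 = 616.
φ(887) = 887 − 1 = 886.
Multiply: 22 · 616 · 886 = 12007072.

12007072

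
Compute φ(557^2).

309692

φ(310249) = 310249 · (1 − 1/557)
       = 310249 · 556/557 = 309692.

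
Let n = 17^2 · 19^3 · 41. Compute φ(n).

70698240

φ(81272291) = 81272291 · (1 − 1/17) · (1 − 1/19) · (1 − 1/41)
       = 81272291 · 11520/13243 = 70698240.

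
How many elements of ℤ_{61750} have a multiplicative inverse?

21600

61750 = 2 * 5^3 * 13 * 19.
φ(2) = 2 − 1 = 1.
φ(5^3) = 5^3 − 5^2 = 125 − 25 = 100.
φ(13) = 13 − 1 = 12.
φ(19) = 19 − 1 = 18.
Multiply: 1 · 100 · 12 · 18 = 21600.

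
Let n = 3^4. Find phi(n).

54

φ(3^4) = 3^4 − 3^3 = 81 − 27 = 54.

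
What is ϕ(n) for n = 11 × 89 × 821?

φ(803759) = 803759 · (1 − 1/11) · (1 − 1/89) · (1 − 1/821)
       = 803759 · 721600/803759 = 721600.

721600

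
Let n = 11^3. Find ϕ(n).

1210

φ(11^3) = 11^3 − 11^2 = 1331 − 121 = 1210.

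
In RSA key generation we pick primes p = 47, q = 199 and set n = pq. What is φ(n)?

φ(pq) = (p−1)(q−1) = 46 · 198 = 9108.

9108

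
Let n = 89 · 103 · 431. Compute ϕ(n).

φ(3950977) = 3950977 · (1 − 1/89) · (1 − 1/103) · (1 − 1/431)
       = 3950977 · 3859680/3950977 = 3859680.

3859680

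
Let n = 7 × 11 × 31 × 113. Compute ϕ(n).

φ(269731) = 269731 · (1 − 1/7) · (1 − 1/11) · (1 − 1/31) · (1 − 1/113)
       = 269731 · 201600/269731 = 201600.

201600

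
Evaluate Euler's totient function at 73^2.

φ(5329) = 5329 · (1 − 1/73)
       = 5329 · 72/73 = 5256.

5256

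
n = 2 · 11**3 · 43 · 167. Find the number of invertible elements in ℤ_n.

φ(19115822) = 19115822 · (1 − 1/2) · (1 − 1/11) · (1 − 1/43) · (1 − 1/167)
       = 19115822 · 69720/157982 = 8436120.

8436120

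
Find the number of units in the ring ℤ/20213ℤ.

17920

First factor: 20213 = 17 × 29 × 41.
φ(17) = 17 − 1 = 16.
φ(29) = 29 − 1 = 28.
φ(41) = 41 − 1 = 40.
φ(20213) = 16 × 28 × 40 = 17920.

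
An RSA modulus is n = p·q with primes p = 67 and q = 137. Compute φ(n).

φ(9179) = 9179 · (1 − 1/67) · (1 − 1/137)
       = 9179 · 8976/9179 = 8976.

8976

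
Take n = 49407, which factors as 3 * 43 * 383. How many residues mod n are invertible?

φ(3) = 3 − 1 = 2.
φ(43) = 43 − 1 = 42.
φ(383) = 383 − 1 = 382.
φ(49407) = 2 × 42 × 382 = 32088.

32088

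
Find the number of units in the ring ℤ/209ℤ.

180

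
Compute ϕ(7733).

First factor: 7733 = 11 · 19 · 37.
φ(7733) = 7733 · (1 − 1/11) · (1 − 1/19) · (1 − 1/37)
       = 7733 · 6480/7733 = 6480.

6480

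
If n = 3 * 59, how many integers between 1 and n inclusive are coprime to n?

116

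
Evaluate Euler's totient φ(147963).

First factor: 147963 = 3 · 31 · 37 · 43.
φ(3) = 3 − 1 = 2.
φ(31) = 31 − 1 = 30.
φ(37) = 37 − 1 = 36.
φ(43) = 43 − 1 = 42.
φ(147963) = 2 × 30 × 36 × 42 = 90720.

90720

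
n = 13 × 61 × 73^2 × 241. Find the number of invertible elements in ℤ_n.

908236800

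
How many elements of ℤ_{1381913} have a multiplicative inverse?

1168128

Prime factorization: 1381913 = 13**3 * 17 * 37.
φ(1381913) = 1381913 · (1 − 1/13) · (1 − 1/17) · (1 − 1/37)
       = 1381913 · 6912/8177 = 1168128.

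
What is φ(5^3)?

φ(5^3) = 5^2·(5−1) = 25·4 = 100.

100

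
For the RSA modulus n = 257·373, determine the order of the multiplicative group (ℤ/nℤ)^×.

95232

φ(257) = 257 − 1 = 256.
φ(373) = 373 − 1 = 372.
Multiply: 256 · 372 = 95232.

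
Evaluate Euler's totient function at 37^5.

67469796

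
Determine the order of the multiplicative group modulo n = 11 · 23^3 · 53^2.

320743280

φ(375948133) = 375948133 · (1 − 1/11) · (1 − 1/23) · (1 − 1/53)
       = 375948133 · 11440/13409 = 320743280.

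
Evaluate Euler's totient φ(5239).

5239 = 13^2 · 31.
φ(5239) = 5239 · (1 − 1/13) · (1 − 1/31)
       = 5239 · 360/403 = 4680.

4680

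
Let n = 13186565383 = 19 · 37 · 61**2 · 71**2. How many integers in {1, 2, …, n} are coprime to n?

11787249600

φ(13186565383) = 13186565383 · (1 − 1/19) · (1 − 1/37) · (1 − 1/61) · (1 − 1/71)
       = 13186565383 · 2721600/3044693 = 11787249600.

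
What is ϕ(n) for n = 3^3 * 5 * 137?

9792

φ(3^3) = 3^2·(3−1) = 9·2 = 18.
φ(5) = 5 − 1 = 4.
φ(137) = 137 − 1 = 136.
φ(18495) = 18 × 4 × 136 = 9792.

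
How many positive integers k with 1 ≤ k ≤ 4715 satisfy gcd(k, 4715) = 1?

3520

Factor 4715: 4715 = 5 × 23 × 41.
φ(4715) = 4715 · (1 − 1/5) · (1 − 1/23) · (1 − 1/41)
       = 4715 · 3520/4715 = 3520.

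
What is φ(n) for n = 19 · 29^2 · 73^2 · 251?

19205424000

φ(19) = 19 − 1 = 18.
φ(29^2) = 29^2 − 29^1 = 841 − 29 = 812.
φ(73^2) = 73^2 − 73^1 = 5329 − 73 = 5256.
φ(251) = 251 − 1 = 250.
Multiply: 18 · 812 · 5256 · 250 = 19205424000.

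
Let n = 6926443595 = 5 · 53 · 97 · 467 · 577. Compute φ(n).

5359730688

φ(6926443595) = 6926443595 · (1 − 1/5) · (1 − 1/53) · (1 − 1/97) · (1 − 1/467) · (1 − 1/577)
       = 6926443595 · 5359730688/6926443595 = 5359730688.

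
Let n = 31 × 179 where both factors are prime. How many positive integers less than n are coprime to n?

φ(31) = 31 − 1 = 30.
φ(179) = 179 − 1 = 178.
φ(5549) = 30 × 178 = 5340.

5340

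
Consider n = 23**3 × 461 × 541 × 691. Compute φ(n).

φ(23^3) = 23^2·(23−1) = 529·22 = 11638.
φ(461) = 461 − 1 = 460.
φ(541) = 541 − 1 = 540.
φ(691) = 691 − 1 = 690.
Multiply: 11638 · 460 · 540 · 690 = 1994706648000.

1994706648000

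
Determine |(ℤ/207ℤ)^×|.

Factor 207: 207 = 3**2 * 23.
φ(207) = 207 · (1 − 1/3) · (1 − 1/23)
       = 207 · 44/69 = 132.

132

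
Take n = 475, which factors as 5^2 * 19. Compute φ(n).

360

φ(5^2) = 5^1·(5−1) = 5·4 = 20.
φ(19) = 19 − 1 = 18.
Multiply: 20 · 18 = 360.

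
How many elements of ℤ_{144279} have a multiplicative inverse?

Factor 144279: 144279 = 3^2 · 17 · 23 · 41.
φ(144279) = 144279 · (1 − 1/3) · (1 − 1/17) · (1 − 1/23) · (1 − 1/41)
       = 144279 · 28160/48093 = 84480.

84480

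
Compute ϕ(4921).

3888

First factor: 4921 = 7 · 19 · 37.
φ(4921) = 4921 · (1 − 1/7) · (1 − 1/19) · (1 − 1/37)
       = 4921 · 3888/4921 = 3888.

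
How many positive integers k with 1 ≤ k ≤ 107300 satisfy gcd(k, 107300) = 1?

40320

Factor 107300: 107300 = 2^2 * 5^2 * 29 * 37.
φ(2^2) = 2^1·(2−1) = 2·1 = 2.
φ(5^2) = 5^2 − 5^1 = 25 − 5 = 20.
φ(29) = 29 − 1 = 28.
φ(37) = 37 − 1 = 36.
Since φ is multiplicative, φ(107300) = 2 · 20 · 28 · 36 = 40320.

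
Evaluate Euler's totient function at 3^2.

6

φ(3^2) = 3^2 − 3^1 = 9 − 3 = 6.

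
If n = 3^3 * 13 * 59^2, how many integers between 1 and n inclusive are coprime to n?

φ(3^3) = 3^3 − 3^2 = 27 − 9 = 18.
φ(13) = 13 − 1 = 12.
φ(59^2) = 59^1·(59−1) = 59·58 = 3422.
Multiply: 18 · 12 · 3422 = 739152.

739152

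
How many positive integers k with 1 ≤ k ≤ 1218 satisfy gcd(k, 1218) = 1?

336

First factor: 1218 = 2 · 3 · 7 · 29.
φ(2) = 2 − 1 = 1.
φ(3) = 3 − 1 = 2.
φ(7) = 7 − 1 = 6.
φ(29) = 29 − 1 = 28.
Multiply: 1 · 2 · 6 · 28 = 336.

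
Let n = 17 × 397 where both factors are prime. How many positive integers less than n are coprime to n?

6336

φ(6749) = 6749 · (1 − 1/17) · (1 − 1/397)
       = 6749 · 6336/6749 = 6336.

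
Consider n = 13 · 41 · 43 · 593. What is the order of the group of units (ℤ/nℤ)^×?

11934720

φ(13590967) = 13590967 · (1 − 1/13) · (1 − 1/41) · (1 − 1/43) · (1 − 1/593)
       = 13590967 · 11934720/13590967 = 11934720.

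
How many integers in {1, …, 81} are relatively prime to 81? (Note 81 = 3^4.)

54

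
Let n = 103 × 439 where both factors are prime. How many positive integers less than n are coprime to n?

φ(n) = (p − 1)(q − 1) = (103−1)(439−1) = 102·438 = 44676.

44676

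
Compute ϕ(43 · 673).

28224

φ(28939) = 28939 · (1 − 1/43) · (1 − 1/673)
       = 28939 · 28224/28939 = 28224.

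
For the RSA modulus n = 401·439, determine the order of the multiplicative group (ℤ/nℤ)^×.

175200

φ(n) = (p − 1)(q − 1) = (401−1)(439−1) = 400·438 = 175200.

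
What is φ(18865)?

11760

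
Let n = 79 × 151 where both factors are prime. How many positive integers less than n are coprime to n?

For distinct primes, φ(pq) = (p−1)(q−1) = 78 × 150 = 11700.

11700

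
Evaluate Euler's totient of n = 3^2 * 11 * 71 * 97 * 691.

278208000

φ(471132783) = 471132783 · (1 − 1/3) · (1 − 1/11) · (1 − 1/71) · (1 − 1/97) · (1 − 1/691)
       = 471132783 · 92736000/157044261 = 278208000.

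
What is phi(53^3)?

φ(148877) = 148877 · (1 − 1/53)
       = 148877 · 52/53 = 146068.

146068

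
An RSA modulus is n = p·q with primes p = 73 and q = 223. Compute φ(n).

φ(16279) = 16279 · (1 − 1/73) · (1 − 1/223)
       = 16279 · 15984/16279 = 15984.

15984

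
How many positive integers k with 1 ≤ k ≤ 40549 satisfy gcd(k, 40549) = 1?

36960

40549 = 23 · 41 · 43.
φ(23) = 23 − 1 = 22.
φ(41) = 41 − 1 = 40.
φ(43) = 43 − 1 = 42.
Since φ is multiplicative, φ(40549) = 22 · 40 · 42 = 36960.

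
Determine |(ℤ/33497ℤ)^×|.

30240

Prime factorization: 33497 = 19 · 41 · 43.
φ(33497) = 33497 · (1 − 1/19) · (1 − 1/41) · (1 − 1/43)
       = 33497 · 30240/33497 = 30240.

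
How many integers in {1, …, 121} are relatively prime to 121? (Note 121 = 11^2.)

110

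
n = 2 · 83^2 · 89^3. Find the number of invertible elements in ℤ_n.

φ(9713062882) = 9713062882 · (1 − 1/2) · (1 − 1/83) · (1 − 1/89)
       = 9713062882 · 7216/14774 = 4744108688.

4744108688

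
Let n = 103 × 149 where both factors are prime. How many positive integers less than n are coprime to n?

15096

φ(15347) = 15347 · (1 − 1/103) · (1 − 1/149)
       = 15347 · 15096/15347 = 15096.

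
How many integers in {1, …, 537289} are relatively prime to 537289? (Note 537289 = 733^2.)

φ(733^2) = 733^1·(733−1) = 733·732 = 536556.

536556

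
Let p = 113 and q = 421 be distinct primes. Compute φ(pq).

47040

φ(113) = 113 − 1 = 112.
φ(421) = 421 − 1 = 420.
φ(47573) = 112 × 420 = 47040.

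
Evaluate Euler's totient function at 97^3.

φ(912673) = 912673 · (1 − 1/97)
       = 912673 · 96/97 = 903264.

903264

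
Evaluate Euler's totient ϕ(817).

756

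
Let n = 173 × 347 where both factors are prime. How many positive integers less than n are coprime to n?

For distinct primes, φ(pq) = (p−1)(q−1) = 172 × 346 = 59512.

59512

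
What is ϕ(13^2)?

156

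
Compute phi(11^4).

φ(14641) = 14641 · (1 − 1/11)
       = 14641 · 10/11 = 13310.

13310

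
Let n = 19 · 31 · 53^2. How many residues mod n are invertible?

1488240

φ(19) = 19 − 1 = 18.
φ(31) = 31 − 1 = 30.
φ(53^2) = 53^1·(53−1) = 53·52 = 2756.
φ(1654501) = 18 × 30 × 2756 = 1488240.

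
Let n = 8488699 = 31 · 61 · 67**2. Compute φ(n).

7959600

φ(8488699) = 8488699 · (1 − 1/31) · (1 − 1/61) · (1 − 1/67)
       = 8488699 · 118800/126697 = 7959600.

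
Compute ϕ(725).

Factor 725: 725 = 5^2 · 29.
φ(5^2) = 5^1·(5−1) = 5·4 = 20.
φ(29) = 29 − 1 = 28.
φ(725) = 20 × 28 = 560.

560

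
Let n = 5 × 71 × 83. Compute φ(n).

22960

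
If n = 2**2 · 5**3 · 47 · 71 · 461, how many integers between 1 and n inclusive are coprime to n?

296240000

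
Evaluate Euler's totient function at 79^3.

486798

φ(79^3) = 79^3 − 79^2 = 493039 − 6241 = 486798.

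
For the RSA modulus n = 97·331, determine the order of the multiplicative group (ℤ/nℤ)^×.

31680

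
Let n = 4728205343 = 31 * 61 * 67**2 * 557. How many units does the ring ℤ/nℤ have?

4425537600

φ(31) = 31 − 1 = 30.
φ(61) = 61 − 1 = 60.
φ(67^2) = 67^1·(67−1) = 67·66 = 4422.
φ(557) = 557 − 1 = 556.
Multiply: 30 · 60 · 4422 · 556 = 4425537600.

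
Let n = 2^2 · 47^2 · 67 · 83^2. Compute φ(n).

1942323504

φ(2^2) = 2^1·(2−1) = 2·1 = 2.
φ(47^2) = 47^1·(47−1) = 47·46 = 2162.
φ(67) = 67 − 1 = 66.
φ(83^2) = 83^1·(83−1) = 83·82 = 6806.
φ(4078370668) = 2 × 2162 × 66 × 6806 = 1942323504.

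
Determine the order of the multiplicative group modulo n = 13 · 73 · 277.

φ(13) = 13 − 1 = 12.
φ(73) = 73 − 1 = 72.
φ(277) = 277 − 1 = 276.
Since φ is multiplicative, φ(262873) = 12 · 72 · 276 = 238464.

238464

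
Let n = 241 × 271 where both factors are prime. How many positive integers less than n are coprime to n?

64800

For distinct primes, φ(pq) = (p−1)(q−1) = 240 × 270 = 64800.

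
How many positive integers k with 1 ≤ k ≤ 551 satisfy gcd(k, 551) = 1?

504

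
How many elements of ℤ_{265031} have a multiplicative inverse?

217728

First factor: 265031 = 13 · 19 · 29 · 37.
φ(265031) = 265031 · (1 − 1/13) · (1 − 1/19) · (1 − 1/29) · (1 − 1/37)
       = 265031 · 217728/265031 = 217728.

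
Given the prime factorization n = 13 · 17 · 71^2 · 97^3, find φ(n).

861930639360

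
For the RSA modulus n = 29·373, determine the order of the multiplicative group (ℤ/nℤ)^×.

φ(n) = (p − 1)(q − 1) = (29−1)(373−1) = 28·372 = 10416.

10416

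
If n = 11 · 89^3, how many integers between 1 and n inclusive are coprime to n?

6970480

φ(7754659) = 7754659 · (1 − 1/11) · (1 − 1/89)
       = 7754659 · 880/979 = 6970480.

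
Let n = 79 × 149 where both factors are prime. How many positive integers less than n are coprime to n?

11544

φ(pq) = (p−1)(q−1) = 78 · 148 = 11544.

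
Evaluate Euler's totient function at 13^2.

φ(13^2) = 13^2 − 13^1 = 169 − 13 = 156.

156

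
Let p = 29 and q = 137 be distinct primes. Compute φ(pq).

3808

φ(3973) = 3973 · (1 − 1/29) · (1 − 1/137)
       = 3973 · 3808/3973 = 3808.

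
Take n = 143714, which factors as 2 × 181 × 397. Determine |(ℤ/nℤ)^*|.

71280

φ(143714) = 143714 · (1 − 1/2) · (1 − 1/181) · (1 − 1/397)
       = 143714 · 71280/143714 = 71280.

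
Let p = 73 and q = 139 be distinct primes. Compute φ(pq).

9936

φ(73) = 73 − 1 = 72.
φ(139) = 139 − 1 = 138.
Since φ is multiplicative, φ(10147) = 72 · 138 = 9936.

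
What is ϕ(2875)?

2200

2875 = 5^3 · 23.
φ(5^3) = 5^2·(5−1) = 25·4 = 100.
φ(23) = 23 − 1 = 22.
φ(2875) = 100 × 22 = 2200.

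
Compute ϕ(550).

200

Prime factorization: 550 = 2 * 5^2 * 11.
φ(550) = 550 · (1 − 1/2) · (1 − 1/5) · (1 − 1/11)
       = 550 · 40/110 = 200.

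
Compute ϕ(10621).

9072

Factor 10621: 10621 = 13 · 19 · 43.
φ(13) = 13 − 1 = 12.
φ(19) = 19 − 1 = 18.
φ(43) = 43 − 1 = 42.
Since φ is multiplicative, φ(10621) = 12 · 18 · 42 = 9072.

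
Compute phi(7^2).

φ(49) = 49 · (1 − 1/7)
       = 49 · 6/7 = 42.

42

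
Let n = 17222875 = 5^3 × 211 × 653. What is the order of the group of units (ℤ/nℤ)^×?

13692000

φ(17222875) = 17222875 · (1 − 1/5) · (1 − 1/211) · (1 − 1/653)
       = 17222875 · 547680/688915 = 13692000.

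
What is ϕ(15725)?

First factor: 15725 = 5**2 × 17 × 37.
φ(5^2) = 5^2 − 5^1 = 25 − 5 = 20.
φ(17) = 17 − 1 = 16.
φ(37) = 37 − 1 = 36.
φ(15725) = 20 × 16 × 36 = 11520.

11520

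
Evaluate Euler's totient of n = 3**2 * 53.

312

φ(3^2) = 3^1·(3−1) = 3·2 = 6.
φ(53) = 53 − 1 = 52.
Since φ is multiplicative, φ(477) = 6 · 52 = 312.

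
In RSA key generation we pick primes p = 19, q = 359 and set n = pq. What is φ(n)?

6444

φ(6821) = 6821 · (1 − 1/19) · (1 − 1/359)
       = 6821 · 6444/6821 = 6444.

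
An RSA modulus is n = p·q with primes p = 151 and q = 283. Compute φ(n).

42300

φ(pq) = (p−1)(q−1) = 150 · 282 = 42300.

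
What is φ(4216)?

4216 = 2^3 · 17 · 31.
φ(4216) = 4216 · (1 − 1/2) · (1 − 1/17) · (1 − 1/31)
       = 4216 · 480/1054 = 1920.

1920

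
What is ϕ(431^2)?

185330

φ(431^2) = 431^2 − 431^1 = 185761 − 431 = 185330.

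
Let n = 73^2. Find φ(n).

5256

φ(5329) = 5329 · (1 − 1/73)
       = 5329 · 72/73 = 5256.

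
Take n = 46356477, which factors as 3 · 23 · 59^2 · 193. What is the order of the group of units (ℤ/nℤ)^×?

φ(46356477) = 46356477 · (1 − 1/3) · (1 − 1/23) · (1 − 1/59) · (1 − 1/193)
       = 46356477 · 489984/785703 = 28909056.

28909056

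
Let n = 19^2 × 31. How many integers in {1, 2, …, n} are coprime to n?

φ(19^2) = 19^2 − 19^1 = 361 − 19 = 342.
φ(31) = 31 − 1 = 30.
Multiply: 342 · 30 = 10260.

10260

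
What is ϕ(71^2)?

φ(5041) = 5041 · (1 − 1/71)
       = 5041 · 70/71 = 4970.

4970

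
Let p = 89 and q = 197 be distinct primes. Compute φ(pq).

17248

φ(17533) = 17533 · (1 − 1/89) · (1 − 1/197)
       = 17533 · 17248/17533 = 17248.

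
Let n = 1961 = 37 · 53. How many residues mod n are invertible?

1872

φ(1961) = 1961 · (1 − 1/37) · (1 − 1/53)
       = 1961 · 1872/1961 = 1872.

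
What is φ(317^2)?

φ(317^2) = 317^1·(317−1) = 317·316 = 100172.

100172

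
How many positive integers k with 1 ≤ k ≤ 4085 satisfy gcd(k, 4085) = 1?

3024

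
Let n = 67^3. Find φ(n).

296274

φ(300763) = 300763 · (1 − 1/67)
       = 300763 · 66/67 = 296274.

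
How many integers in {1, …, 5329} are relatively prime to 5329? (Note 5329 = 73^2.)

φ(73^2) = 73^2 − 73^1 = 5329 − 73 = 5256.

5256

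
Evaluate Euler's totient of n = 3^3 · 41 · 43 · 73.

2177280

φ(3474873) = 3474873 · (1 − 1/3) · (1 − 1/41) · (1 − 1/43) · (1 − 1/73)
       = 3474873 · 241920/386097 = 2177280.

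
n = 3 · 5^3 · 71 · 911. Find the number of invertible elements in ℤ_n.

12740000

φ(24255375) = 24255375 · (1 − 1/3) · (1 − 1/5) · (1 − 1/71) · (1 − 1/911)
       = 24255375 · 509600/970215 = 12740000.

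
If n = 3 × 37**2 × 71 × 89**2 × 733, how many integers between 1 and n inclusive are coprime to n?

1069094315520

φ(1693039300521) = 1693039300521 · (1 − 1/3) · (1 − 1/37) · (1 − 1/71) · (1 − 1/89) · (1 − 1/733)
       = 1693039300521 · 324656640/514132797 = 1069094315520.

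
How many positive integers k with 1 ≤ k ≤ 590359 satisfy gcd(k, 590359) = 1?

Factor 590359: 590359 = 7 * 11^2 * 17 * 41.
φ(590359) = 590359 · (1 − 1/7) · (1 − 1/11) · (1 − 1/17) · (1 − 1/41)
       = 590359 · 38400/53669 = 422400.

422400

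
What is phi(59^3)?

201898

φ(205379) = 205379 · (1 − 1/59)
       = 205379 · 58/59 = 201898.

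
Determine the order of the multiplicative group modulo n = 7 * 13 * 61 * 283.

1218240

φ(1570933) = 1570933 · (1 − 1/7) · (1 − 1/13) · (1 − 1/61) · (1 − 1/283)
       = 1570933 · 1218240/1570933 = 1218240.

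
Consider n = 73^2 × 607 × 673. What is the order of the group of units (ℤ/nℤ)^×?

φ(2176955119) = 2176955119 · (1 − 1/73) · (1 − 1/607) · (1 − 1/673)
       = 2176955119 · 29320704/29821303 = 2140411392.

2140411392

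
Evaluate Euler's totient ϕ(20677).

Prime factorization: 20677 = 23 * 29 * 31.
φ(20677) = 20677 · (1 − 1/23) · (1 − 1/29) · (1 − 1/31)
       = 20677 · 18480/20677 = 18480.

18480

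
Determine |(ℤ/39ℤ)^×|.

24

Prime factorization: 39 = 3 × 13.
φ(3) = 3 − 1 = 2.
φ(13) = 13 − 1 = 12.
Since φ is multiplicative, φ(39) = 2 · 12 = 24.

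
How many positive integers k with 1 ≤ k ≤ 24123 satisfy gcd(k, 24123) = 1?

13440

Factor 24123: 24123 = 3 × 11 × 17 × 43.
φ(24123) = 24123 · (1 − 1/3) · (1 − 1/11) · (1 − 1/17) · (1 − 1/43)
       = 24123 · 13440/24123 = 13440.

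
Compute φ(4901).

4368

Factor 4901: 4901 = 13^2 · 29.
φ(4901) = 4901 · (1 − 1/13) · (1 − 1/29)
       = 4901 · 336/377 = 4368.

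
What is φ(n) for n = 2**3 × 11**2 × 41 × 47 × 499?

403180800

φ(2^3) = 2^2·(2−1) = 4·1 = 4.
φ(11^2) = 11^1·(11−1) = 11·10 = 110.
φ(41) = 41 − 1 = 40.
φ(47) = 47 − 1 = 46.
φ(499) = 499 − 1 = 498.
Since φ is multiplicative, φ(930802664) = 4 · 110 · 40 · 46 · 498 = 403180800.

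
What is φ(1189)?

1120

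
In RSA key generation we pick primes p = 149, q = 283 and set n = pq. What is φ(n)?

41736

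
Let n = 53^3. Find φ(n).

146068

φ(148877) = 148877 · (1 − 1/53)
       = 148877 · 52/53 = 146068.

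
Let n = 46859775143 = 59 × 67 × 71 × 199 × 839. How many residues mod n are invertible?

φ(59) = 59 − 1 = 58.
φ(67) = 67 − 1 = 66.
φ(71) = 71 − 1 = 70.
φ(199) = 199 − 1 = 198.
φ(839) = 839 − 1 = 838.
Multiply: 58 · 66 · 70 · 198 · 838 = 44460995040.

44460995040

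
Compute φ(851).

792

Prime factorization: 851 = 23 × 37.
φ(23) = 23 − 1 = 22.
φ(37) = 37 − 1 = 36.
φ(851) = 22 × 36 = 792.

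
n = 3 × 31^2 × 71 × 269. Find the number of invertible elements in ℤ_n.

φ(3) = 3 − 1 = 2.
φ(31^2) = 31^2 − 31^1 = 961 − 31 = 930.
φ(71) = 71 − 1 = 70.
φ(269) = 269 − 1 = 268.
φ(55062417) = 2 × 930 × 70 × 268 = 34893600.

34893600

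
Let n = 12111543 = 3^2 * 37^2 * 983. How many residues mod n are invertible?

φ(12111543) = 12111543 · (1 − 1/3) · (1 − 1/37) · (1 − 1/983)
       = 12111543 · 70704/109113 = 7848144.

7848144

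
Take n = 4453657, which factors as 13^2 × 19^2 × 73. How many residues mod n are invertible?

φ(13^2) = 13^1·(13−1) = 13·12 = 156.
φ(19^2) = 19^2 − 19^1 = 361 − 19 = 342.
φ(73) = 73 − 1 = 72.
φ(4453657) = 156 × 342 × 72 = 3841344.

3841344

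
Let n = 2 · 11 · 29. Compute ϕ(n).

φ(2) = 2 − 1 = 1.
φ(11) = 11 − 1 = 10.
φ(29) = 29 − 1 = 28.
φ(638) = 1 × 10 × 28 = 280.

280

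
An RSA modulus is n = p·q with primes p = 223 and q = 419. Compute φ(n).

φ(n) = (p − 1)(q − 1) = (223−1)(419−1) = 222·418 = 92796.

92796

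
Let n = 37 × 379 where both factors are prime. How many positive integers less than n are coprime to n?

13608

φ(n) = (p − 1)(q − 1) = (37−1)(379−1) = 36·378 = 13608.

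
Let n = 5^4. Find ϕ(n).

φ(625) = 625 · (1 − 1/5)
       = 625 · 4/5 = 500.

500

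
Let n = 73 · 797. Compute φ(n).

57312

φ(73) = 73 − 1 = 72.
φ(797) = 797 − 1 = 796.
Since φ is multiplicative, φ(58181) = 72 · 796 = 57312.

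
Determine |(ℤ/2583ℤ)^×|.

First factor: 2583 = 3^2 · 7 · 41.
φ(2583) = 2583 · (1 − 1/3) · (1 − 1/7) · (1 − 1/41)
       = 2583 · 480/861 = 1440.

1440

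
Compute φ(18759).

11232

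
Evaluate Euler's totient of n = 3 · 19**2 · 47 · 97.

3020544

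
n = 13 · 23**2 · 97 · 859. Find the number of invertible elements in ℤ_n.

500138496

φ(13) = 13 − 1 = 12.
φ(23^2) = 23^2 − 23^1 = 529 − 23 = 506.
φ(97) = 97 − 1 = 96.
φ(859) = 859 − 1 = 858.
φ(573012271) = 12 × 506 × 96 × 858 = 500138496.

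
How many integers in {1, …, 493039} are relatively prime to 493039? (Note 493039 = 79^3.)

486798

φ(493039) = 493039 · (1 − 1/79)
       = 493039 · 78/79 = 486798.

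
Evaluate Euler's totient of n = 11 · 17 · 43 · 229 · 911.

1394265600

φ(1677505379) = 1677505379 · (1 − 1/11) · (1 − 1/17) · (1 − 1/43) · (1 − 1/229) · (1 − 1/911)
       = 1677505379 · 1394265600/1677505379 = 1394265600.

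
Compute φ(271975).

271975 = 5**2 × 11 × 23 × 43.
φ(271975) = 271975 · (1 − 1/5) · (1 − 1/11) · (1 − 1/23) · (1 − 1/43)
       = 271975 · 36960/54395 = 184800.

184800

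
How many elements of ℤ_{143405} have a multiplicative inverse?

First factor: 143405 = 5 × 23 × 29 × 43.
φ(143405) = 143405 · (1 − 1/5) · (1 − 1/23) · (1 − 1/29) · (1 − 1/43)
       = 143405 · 103488/143405 = 103488.

103488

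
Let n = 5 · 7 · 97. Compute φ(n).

2304

φ(3395) = 3395 · (1 − 1/5) · (1 − 1/7) · (1 − 1/97)
       = 3395 · 2304/3395 = 2304.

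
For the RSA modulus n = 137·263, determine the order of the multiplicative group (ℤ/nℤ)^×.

φ(36031) = 36031 · (1 − 1/137) · (1 − 1/263)
       = 36031 · 35632/36031 = 35632.

35632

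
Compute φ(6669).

6669 = 3**3 × 13 × 19.
φ(3^3) = 3^3 − 3^2 = 27 − 9 = 18.
φ(13) = 13 − 1 = 12.
φ(19) = 19 − 1 = 18.
Since φ is multiplicative, φ(6669) = 18 · 12 · 18 = 3888.

3888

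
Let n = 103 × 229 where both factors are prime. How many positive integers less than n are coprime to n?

23256

φ(103) = 103 − 1 = 102.
φ(229) = 229 − 1 = 228.
Multiply: 102 · 228 = 23256.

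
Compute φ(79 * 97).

7488

φ(7663) = 7663 · (1 − 1/79) · (1 − 1/97)
       = 7663 · 7488/7663 = 7488.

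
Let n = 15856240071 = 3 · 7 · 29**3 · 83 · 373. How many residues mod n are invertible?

8619698304

φ(15856240071) = 15856240071 · (1 − 1/3) · (1 − 1/7) · (1 − 1/29) · (1 − 1/83) · (1 − 1/373)
       = 15856240071 · 10249344/18854031 = 8619698304.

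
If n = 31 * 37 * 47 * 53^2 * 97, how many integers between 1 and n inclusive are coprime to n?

13144135680

φ(31) = 31 − 1 = 30.
φ(37) = 37 − 1 = 36.
φ(47) = 47 − 1 = 46.
φ(53^2) = 53^2 − 53^1 = 2809 − 53 = 2756.
φ(97) = 97 − 1 = 96.
Multiply: 30 · 36 · 46 · 2756 · 96 = 13144135680.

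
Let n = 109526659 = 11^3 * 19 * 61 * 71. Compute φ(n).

φ(109526659) = 109526659 · (1 − 1/11) · (1 − 1/19) · (1 − 1/61) · (1 − 1/71)
       = 109526659 · 756000/905179 = 91476000.

91476000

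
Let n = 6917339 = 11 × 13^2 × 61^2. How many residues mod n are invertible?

φ(6917339) = 6917339 · (1 − 1/11) · (1 − 1/13) · (1 − 1/61)
       = 6917339 · 7200/8723 = 5709600.

5709600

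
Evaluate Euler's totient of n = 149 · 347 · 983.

50286256

φ(149) = 149 − 1 = 148.
φ(347) = 347 − 1 = 346.
φ(983) = 983 − 1 = 982.
φ(50824049) = 148 × 346 × 982 = 50286256.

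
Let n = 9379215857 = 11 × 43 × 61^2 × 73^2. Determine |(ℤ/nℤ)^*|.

8079523200

φ(11) = 11 − 1 = 10.
φ(43) = 43 − 1 = 42.
φ(61^2) = 61^2 − 61^1 = 3721 − 61 = 3660.
φ(73^2) = 73^1·(73−1) = 73·72 = 5256.
Multiply: 10 · 42 · 3660 · 5256 = 8079523200.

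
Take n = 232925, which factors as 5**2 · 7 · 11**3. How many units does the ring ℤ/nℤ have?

145200

φ(232925) = 232925 · (1 − 1/5) · (1 − 1/7) · (1 − 1/11)
       = 232925 · 240/385 = 145200.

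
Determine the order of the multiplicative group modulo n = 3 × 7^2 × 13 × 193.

193536

φ(3) = 3 − 1 = 2.
φ(7^2) = 7^1·(7−1) = 7·6 = 42.
φ(13) = 13 − 1 = 12.
φ(193) = 193 − 1 = 192.
Multiply: 2 · 42 · 12 · 192 = 193536.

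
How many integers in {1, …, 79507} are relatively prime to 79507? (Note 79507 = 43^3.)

77658

φ(43^3) = 43^3 − 43^2 = 79507 − 1849 = 77658.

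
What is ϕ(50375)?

36000

Factor 50375: 50375 = 5**3 · 13 · 31.
φ(50375) = 50375 · (1 − 1/5) · (1 − 1/13) · (1 − 1/31)
       = 50375 · 1440/2015 = 36000.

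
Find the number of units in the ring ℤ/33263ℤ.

First factor: 33263 = 29 * 31 * 37.
φ(29) = 29 − 1 = 28.
φ(31) = 31 − 1 = 30.
φ(37) = 37 − 1 = 36.
Since φ is multiplicative, φ(33263) = 28 · 30 · 36 = 30240.

30240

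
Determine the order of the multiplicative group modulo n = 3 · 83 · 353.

φ(87897) = 87897 · (1 − 1/3) · (1 − 1/83) · (1 − 1/353)
       = 87897 · 57728/87897 = 57728.

57728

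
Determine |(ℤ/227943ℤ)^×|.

136080

Prime factorization: 227943 = 3^2 · 19 · 31 · 43.
φ(227943) = 227943 · (1 − 1/3) · (1 − 1/19) · (1 − 1/31) · (1 − 1/43)
       = 227943 · 45360/75981 = 136080.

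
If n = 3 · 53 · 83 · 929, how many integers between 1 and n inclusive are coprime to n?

7913984

φ(3) = 3 − 1 = 2.
φ(53) = 53 − 1 = 52.
φ(83) = 83 − 1 = 82.
φ(929) = 929 − 1 = 928.
Since φ is multiplicative, φ(12260013) = 2 · 52 · 82 · 928 = 7913984.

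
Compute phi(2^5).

16

φ(32) = 32 · (1 − 1/2)
       = 32 · 1/2 = 16.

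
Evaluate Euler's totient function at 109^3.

φ(109^3) = 109^3 − 109^2 = 1295029 − 11881 = 1283148.

1283148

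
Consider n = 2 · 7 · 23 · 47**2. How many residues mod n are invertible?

285384

φ(711298) = 711298 · (1 − 1/2) · (1 − 1/7) · (1 − 1/23) · (1 − 1/47)
       = 711298 · 6072/15134 = 285384.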